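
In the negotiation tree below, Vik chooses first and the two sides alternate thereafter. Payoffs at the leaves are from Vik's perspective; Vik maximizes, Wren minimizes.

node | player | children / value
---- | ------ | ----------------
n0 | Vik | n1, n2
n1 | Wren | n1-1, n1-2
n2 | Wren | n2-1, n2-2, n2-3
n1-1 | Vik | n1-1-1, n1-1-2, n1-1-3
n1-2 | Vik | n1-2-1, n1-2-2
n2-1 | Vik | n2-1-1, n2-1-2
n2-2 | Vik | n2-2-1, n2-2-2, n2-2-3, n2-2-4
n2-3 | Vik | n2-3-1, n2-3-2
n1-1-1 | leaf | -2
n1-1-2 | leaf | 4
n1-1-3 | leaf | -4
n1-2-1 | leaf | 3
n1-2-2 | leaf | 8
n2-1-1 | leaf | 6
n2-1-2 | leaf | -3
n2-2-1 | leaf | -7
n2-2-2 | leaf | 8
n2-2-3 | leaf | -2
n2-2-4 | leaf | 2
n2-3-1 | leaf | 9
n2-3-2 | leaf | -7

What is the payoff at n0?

6

n1-1 (Vik): max(-2, 4, -4) = 4
n1-2 (Vik): max(3, 8) = 8
n1 (Wren): min(4, 8) = 4
n2-1 (Vik): max(6, -3) = 6
n2-2 (Vik): max(-7, 8, -2, 2) = 8
n2-3 (Vik): max(9, -7) = 9
n2 (Wren): min(6, 8, 9) = 6
n0 (Vik): max(4, 6) = 6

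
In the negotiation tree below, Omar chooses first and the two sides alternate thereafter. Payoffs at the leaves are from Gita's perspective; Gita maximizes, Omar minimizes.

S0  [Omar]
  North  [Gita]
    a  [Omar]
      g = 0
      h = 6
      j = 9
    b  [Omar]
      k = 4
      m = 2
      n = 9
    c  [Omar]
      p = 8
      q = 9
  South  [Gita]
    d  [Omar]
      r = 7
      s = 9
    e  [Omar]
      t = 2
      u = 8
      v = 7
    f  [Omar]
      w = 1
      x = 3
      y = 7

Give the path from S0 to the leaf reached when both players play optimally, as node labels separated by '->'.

a (Omar): min(0, 6, 9) = 0
b (Omar): min(4, 2, 9) = 2
c (Omar): min(8, 9) = 8
North (Gita): max(0, 2, 8) = 8
d (Omar): min(7, 9) = 7
e (Omar): min(2, 8, 7) = 2
f (Omar): min(1, 3, 7) = 1
South (Gita): max(7, 2, 1) = 7
S0 (Omar): min(8, 7) = 7
At S0, Omar picks South (lowest: 7).
At South, Gita picks d (highest: 7).
At d, Omar picks r (lowest: 7).
Terminal value 7.

S0 -> South -> d -> r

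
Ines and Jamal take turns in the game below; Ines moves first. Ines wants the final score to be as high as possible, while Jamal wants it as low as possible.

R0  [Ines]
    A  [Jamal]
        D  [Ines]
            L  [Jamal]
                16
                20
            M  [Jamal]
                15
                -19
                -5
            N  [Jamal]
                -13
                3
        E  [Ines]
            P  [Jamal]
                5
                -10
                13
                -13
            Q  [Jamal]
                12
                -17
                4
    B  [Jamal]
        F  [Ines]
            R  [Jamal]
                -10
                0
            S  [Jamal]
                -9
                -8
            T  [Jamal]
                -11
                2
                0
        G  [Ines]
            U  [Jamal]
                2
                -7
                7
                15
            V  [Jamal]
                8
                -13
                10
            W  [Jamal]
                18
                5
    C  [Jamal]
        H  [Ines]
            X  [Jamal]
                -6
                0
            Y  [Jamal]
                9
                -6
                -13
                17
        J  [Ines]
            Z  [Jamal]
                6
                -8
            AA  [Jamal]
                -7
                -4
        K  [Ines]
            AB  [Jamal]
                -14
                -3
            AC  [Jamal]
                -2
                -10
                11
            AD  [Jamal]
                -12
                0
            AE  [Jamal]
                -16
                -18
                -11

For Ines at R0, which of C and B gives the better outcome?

X (Jamal): min(-6, 0) = -6
Y (Jamal): min(9, -6, -13, 17) = -13
H (Ines): max(-6, -13) = -6
Z (Jamal): min(6, -8) = -8
AA (Jamal): min(-7, -4) = -7
J (Ines): max(-8, -7) = -7
AB (Jamal): min(-14, -3) = -14
AC (Jamal): min(-2, -10, 11) = -10
AD (Jamal): min(-12, 0) = -12
AE (Jamal): min(-16, -18, -11) = -18
K (Ines): max(-14, -10, -12, -18) = -10
C (Jamal): min(-6, -7, -10) = -10
R (Jamal): min(-10, 0) = -10
S (Jamal): min(-9, -8) = -9
T (Jamal): min(-11, 2, 0) = -11
F (Ines): max(-10, -9, -11) = -9
U (Jamal): min(2, -7, 7, 15) = -7
V (Jamal): min(8, -13, 10) = -13
W (Jamal): min(18, 5) = 5
G (Ines): max(-7, -13, 5) = 5
B (Jamal): min(-9, 5) = -9
Ines prefers the higher value; C=-10, B=-9. B is better since -9 > -10.

B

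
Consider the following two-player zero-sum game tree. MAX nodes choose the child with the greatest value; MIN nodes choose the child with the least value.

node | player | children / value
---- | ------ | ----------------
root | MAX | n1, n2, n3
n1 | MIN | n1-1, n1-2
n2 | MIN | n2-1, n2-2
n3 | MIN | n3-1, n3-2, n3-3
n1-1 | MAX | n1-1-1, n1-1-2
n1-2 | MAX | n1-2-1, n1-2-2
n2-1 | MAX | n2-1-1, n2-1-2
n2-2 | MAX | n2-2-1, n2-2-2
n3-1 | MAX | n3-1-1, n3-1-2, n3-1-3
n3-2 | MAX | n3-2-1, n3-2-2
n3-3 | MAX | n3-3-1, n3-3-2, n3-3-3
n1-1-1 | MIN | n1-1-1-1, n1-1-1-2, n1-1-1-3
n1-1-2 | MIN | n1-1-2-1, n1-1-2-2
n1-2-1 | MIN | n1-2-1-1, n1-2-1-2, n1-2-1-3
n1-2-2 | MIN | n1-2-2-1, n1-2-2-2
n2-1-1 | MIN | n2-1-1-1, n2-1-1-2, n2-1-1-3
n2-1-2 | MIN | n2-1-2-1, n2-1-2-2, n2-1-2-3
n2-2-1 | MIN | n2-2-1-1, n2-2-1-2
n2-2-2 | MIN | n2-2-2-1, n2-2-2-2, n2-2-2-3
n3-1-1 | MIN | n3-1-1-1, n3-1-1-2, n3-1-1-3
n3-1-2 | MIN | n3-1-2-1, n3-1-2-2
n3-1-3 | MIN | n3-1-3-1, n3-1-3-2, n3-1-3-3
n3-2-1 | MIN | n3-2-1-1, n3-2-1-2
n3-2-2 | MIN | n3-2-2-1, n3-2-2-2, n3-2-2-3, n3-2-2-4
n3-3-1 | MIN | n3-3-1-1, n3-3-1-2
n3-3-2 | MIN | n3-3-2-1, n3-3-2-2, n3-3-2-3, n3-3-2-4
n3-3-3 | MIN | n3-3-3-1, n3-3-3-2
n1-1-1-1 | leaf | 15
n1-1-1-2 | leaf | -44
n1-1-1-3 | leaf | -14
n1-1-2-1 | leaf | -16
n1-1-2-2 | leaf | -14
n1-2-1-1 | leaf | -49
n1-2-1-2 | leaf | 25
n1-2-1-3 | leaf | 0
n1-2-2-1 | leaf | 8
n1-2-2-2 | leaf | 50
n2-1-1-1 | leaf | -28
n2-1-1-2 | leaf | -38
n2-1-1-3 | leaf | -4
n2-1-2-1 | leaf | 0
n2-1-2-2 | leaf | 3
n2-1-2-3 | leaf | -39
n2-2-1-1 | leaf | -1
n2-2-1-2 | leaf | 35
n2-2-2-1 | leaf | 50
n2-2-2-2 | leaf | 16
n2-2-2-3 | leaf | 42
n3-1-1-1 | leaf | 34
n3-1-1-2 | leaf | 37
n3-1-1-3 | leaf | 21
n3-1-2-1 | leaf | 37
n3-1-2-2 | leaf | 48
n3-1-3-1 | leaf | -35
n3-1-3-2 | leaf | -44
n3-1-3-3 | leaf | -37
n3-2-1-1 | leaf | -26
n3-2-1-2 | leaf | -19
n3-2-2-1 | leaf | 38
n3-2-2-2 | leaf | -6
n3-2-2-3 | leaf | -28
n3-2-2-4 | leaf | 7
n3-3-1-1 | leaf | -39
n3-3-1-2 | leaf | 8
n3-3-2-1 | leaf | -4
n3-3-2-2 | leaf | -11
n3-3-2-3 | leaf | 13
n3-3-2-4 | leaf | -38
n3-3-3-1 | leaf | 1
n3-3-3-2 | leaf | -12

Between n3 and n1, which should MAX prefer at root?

n1

n3-1-1 (MIN): min(34, 37, 21) = 21
n3-1-2 (MIN): min(37, 48) = 37
n3-1-3 (MIN): min(-35, -44, -37) = -44
n3-1 (MAX): max(21, 37, -44) = 37
n3-2-1 (MIN): min(-26, -19) = -26
n3-2-2 (MIN): min(38, -6, -28, 7) = -28
n3-2 (MAX): max(-26, -28) = -26
n3-3-1 (MIN): min(-39, 8) = -39
n3-3-2 (MIN): min(-4, -11, 13, -38) = -38
n3-3-3 (MIN): min(1, -12) = -12
n3-3 (MAX): max(-39, -38, -12) = -12
n3 (MIN): min(37, -26, -12) = -26
n1-1-1 (MIN): min(15, -44, -14) = -44
n1-1-2 (MIN): min(-16, -14) = -16
n1-1 (MAX): max(-44, -16) = -16
n1-2-1 (MIN): min(-49, 25, 0) = -49
n1-2-2 (MIN): min(8, 50) = 8
n1-2 (MAX): max(-49, 8) = 8
n1 (MIN): min(-16, 8) = -16
MAX prefers the higher value; n3=-26, n1=-16. n1 is better since -16 > -26.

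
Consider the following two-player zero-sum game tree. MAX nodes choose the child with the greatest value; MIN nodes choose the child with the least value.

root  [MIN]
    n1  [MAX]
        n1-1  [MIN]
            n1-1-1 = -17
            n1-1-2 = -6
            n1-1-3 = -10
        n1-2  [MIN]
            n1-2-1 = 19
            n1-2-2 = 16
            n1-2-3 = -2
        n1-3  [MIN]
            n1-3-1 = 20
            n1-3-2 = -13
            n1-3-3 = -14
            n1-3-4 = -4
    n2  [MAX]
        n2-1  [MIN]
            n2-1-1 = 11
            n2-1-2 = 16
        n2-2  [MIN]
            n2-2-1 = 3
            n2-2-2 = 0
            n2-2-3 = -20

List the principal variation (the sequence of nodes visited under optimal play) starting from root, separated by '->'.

n1-1 (MIN): min(-17, -6, -10) = -17
n1-2 (MIN): min(19, 16, -2) = -2
n1-3 (MIN): min(20, -13, -14, -4) = -14
n1 (MAX): max(-17, -2, -14) = -2
n2-1 (MIN): min(11, 16) = 11
n2-2 (MIN): min(3, 0, -20) = -20
n2 (MAX): max(11, -20) = 11
root (MIN): min(-2, 11) = -2
At root, MIN picks n1 (lowest: -2).
At n1, MAX picks n1-2 (highest: -2).
At n1-2, MIN picks n1-2-3 (lowest: -2).
Terminal value -2.

root -> n1 -> n1-2 -> n1-2-3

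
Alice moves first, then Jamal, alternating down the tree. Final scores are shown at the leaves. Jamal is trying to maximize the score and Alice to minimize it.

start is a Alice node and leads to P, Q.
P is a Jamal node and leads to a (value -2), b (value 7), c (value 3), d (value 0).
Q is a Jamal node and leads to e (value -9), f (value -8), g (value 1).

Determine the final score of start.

1

P (Jamal): max(-2, 7, 3, 0) = 7
Q (Jamal): max(-9, -8, 1) = 1
start (Alice): min(7, 1) = 1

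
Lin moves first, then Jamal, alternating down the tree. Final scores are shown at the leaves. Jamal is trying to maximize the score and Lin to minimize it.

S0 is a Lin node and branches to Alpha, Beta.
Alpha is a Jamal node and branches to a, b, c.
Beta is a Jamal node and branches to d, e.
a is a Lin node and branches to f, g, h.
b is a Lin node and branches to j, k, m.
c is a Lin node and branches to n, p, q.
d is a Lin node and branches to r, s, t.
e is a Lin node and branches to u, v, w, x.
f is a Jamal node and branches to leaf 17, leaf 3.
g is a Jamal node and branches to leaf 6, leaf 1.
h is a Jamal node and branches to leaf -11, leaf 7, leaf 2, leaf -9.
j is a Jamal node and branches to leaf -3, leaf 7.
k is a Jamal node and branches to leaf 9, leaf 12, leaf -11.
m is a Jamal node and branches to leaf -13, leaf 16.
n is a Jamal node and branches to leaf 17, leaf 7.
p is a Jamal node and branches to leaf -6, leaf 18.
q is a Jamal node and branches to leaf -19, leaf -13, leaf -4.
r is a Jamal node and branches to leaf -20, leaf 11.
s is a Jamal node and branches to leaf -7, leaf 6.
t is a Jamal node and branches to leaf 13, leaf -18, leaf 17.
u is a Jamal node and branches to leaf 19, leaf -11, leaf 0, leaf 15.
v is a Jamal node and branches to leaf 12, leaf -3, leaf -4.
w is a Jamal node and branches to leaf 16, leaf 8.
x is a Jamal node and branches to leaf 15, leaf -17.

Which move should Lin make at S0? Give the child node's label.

Alpha

f (Jamal): max(17, 3) = 17
g (Jamal): max(6, 1) = 6
h (Jamal): max(-11, 7, 2, -9) = 7
a (Lin): min(17, 6, 7) = 6
j (Jamal): max(-3, 7) = 7
k (Jamal): max(9, 12, -11) = 12
m (Jamal): max(-13, 16) = 16
b (Lin): min(7, 12, 16) = 7
n (Jamal): max(17, 7) = 17
p (Jamal): max(-6, 18) = 18
q (Jamal): max(-19, -13, -4) = -4
c (Lin): min(17, 18, -4) = -4
Alpha (Jamal): max(6, 7, -4) = 7
r (Jamal): max(-20, 11) = 11
s (Jamal): max(-7, 6) = 6
t (Jamal): max(13, -18, 17) = 17
d (Lin): min(11, 6, 17) = 6
u (Jamal): max(19, -11, 0, 15) = 19
v (Jamal): max(12, -3, -4) = 12
w (Jamal): max(16, 8) = 16
x (Jamal): max(15, -17) = 15
e (Lin): min(19, 12, 16, 15) = 12
Beta (Jamal): max(6, 12) = 12
S0 (Lin): min(7, 12) = 7
Lin at S0 wants the lowest of {Alpha=7, Beta=12}, so chooses Alpha.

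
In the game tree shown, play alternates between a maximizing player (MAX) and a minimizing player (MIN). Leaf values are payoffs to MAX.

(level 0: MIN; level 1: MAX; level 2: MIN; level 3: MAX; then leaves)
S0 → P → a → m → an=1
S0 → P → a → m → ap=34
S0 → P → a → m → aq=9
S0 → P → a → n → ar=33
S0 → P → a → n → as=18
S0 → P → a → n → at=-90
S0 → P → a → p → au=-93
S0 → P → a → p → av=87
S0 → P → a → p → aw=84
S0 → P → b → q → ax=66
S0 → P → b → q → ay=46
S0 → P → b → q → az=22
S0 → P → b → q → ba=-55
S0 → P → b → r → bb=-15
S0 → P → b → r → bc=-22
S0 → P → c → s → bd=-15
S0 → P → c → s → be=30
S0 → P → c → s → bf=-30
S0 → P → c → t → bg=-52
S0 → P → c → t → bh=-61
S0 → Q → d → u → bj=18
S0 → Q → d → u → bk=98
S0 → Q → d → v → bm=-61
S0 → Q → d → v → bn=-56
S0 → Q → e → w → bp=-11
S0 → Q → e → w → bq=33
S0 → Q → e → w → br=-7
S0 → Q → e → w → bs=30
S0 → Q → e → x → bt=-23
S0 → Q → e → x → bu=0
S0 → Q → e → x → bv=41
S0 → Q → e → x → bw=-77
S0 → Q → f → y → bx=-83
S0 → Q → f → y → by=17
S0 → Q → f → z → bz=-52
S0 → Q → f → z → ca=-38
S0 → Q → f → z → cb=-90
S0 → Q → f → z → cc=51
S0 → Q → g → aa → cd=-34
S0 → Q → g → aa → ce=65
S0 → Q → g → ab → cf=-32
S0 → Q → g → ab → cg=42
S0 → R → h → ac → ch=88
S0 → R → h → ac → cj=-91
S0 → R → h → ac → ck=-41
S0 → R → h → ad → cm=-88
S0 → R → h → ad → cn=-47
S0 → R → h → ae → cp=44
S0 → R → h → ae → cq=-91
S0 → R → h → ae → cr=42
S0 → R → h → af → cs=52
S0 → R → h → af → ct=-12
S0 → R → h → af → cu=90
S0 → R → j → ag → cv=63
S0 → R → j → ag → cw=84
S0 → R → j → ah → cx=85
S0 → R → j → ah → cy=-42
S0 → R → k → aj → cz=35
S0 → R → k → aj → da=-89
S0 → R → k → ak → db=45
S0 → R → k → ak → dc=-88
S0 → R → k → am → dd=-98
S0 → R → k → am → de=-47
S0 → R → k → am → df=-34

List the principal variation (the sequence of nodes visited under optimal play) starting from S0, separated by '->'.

S0 -> P -> a -> n -> ar

m (MAX): max(1, 34, 9) = 34
n (MAX): max(33, 18, -90) = 33
p (MAX): max(-93, 87, 84) = 87
a (MIN): min(34, 33, 87) = 33
q (MAX): max(66, 46, 22, -55) = 66
r (MAX): max(-15, -22) = -15
b (MIN): min(66, -15) = -15
s (MAX): max(-15, 30, -30) = 30
t (MAX): max(-52, -61) = -52
c (MIN): min(30, -52) = -52
P (MAX): max(33, -15, -52) = 33
u (MAX): max(18, 98) = 98
v (MAX): max(-61, -56) = -56
d (MIN): min(98, -56) = -56
w (MAX): max(-11, 33, -7, 30) = 33
x (MAX): max(-23, 0, 41, -77) = 41
e (MIN): min(33, 41) = 33
y (MAX): max(-83, 17) = 17
z (MAX): max(-52, -38, -90, 51) = 51
f (MIN): min(17, 51) = 17
aa (MAX): max(-34, 65) = 65
ab (MAX): max(-32, 42) = 42
g (MIN): min(65, 42) = 42
Q (MAX): max(-56, 33, 17, 42) = 42
ac (MAX): max(88, -91, -41) = 88
ad (MAX): max(-88, -47) = -47
ae (MAX): max(44, -91, 42) = 44
af (MAX): max(52, -12, 90) = 90
h (MIN): min(88, -47, 44, 90) = -47
ag (MAX): max(63, 84) = 84
ah (MAX): max(85, -42) = 85
j (MIN): min(84, 85) = 84
aj (MAX): max(35, -89) = 35
ak (MAX): max(45, -88) = 45
am (MAX): max(-98, -47, -34) = -34
k (MIN): min(35, 45, -34) = -34
R (MAX): max(-47, 84, -34) = 84
S0 (MIN): min(33, 42, 84) = 33
At S0, MIN picks P (lowest: 33).
At P, MAX picks a (highest: 33).
At a, MIN picks n (lowest: 33).
At n, MAX picks ar (highest: 33).
Terminal value 33.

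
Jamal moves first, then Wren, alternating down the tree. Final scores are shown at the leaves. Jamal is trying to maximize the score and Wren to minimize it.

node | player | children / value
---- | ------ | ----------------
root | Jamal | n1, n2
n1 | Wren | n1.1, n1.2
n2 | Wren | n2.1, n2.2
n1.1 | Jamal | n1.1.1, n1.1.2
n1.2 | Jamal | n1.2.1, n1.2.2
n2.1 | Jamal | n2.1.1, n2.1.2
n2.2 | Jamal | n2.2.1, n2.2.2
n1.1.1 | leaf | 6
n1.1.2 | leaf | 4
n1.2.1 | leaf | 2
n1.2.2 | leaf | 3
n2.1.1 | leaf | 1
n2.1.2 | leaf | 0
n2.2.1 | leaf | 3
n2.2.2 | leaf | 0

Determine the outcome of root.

3

n1.1 (Jamal): max(6, 4) = 6
n1.2 (Jamal): max(2, 3) = 3
n1 (Wren): min(6, 3) = 3
n2.1 (Jamal): max(1, 0) = 1
n2.2 (Jamal): max(3, 0) = 3
n2 (Wren): min(1, 3) = 1
root (Jamal): max(3, 1) = 3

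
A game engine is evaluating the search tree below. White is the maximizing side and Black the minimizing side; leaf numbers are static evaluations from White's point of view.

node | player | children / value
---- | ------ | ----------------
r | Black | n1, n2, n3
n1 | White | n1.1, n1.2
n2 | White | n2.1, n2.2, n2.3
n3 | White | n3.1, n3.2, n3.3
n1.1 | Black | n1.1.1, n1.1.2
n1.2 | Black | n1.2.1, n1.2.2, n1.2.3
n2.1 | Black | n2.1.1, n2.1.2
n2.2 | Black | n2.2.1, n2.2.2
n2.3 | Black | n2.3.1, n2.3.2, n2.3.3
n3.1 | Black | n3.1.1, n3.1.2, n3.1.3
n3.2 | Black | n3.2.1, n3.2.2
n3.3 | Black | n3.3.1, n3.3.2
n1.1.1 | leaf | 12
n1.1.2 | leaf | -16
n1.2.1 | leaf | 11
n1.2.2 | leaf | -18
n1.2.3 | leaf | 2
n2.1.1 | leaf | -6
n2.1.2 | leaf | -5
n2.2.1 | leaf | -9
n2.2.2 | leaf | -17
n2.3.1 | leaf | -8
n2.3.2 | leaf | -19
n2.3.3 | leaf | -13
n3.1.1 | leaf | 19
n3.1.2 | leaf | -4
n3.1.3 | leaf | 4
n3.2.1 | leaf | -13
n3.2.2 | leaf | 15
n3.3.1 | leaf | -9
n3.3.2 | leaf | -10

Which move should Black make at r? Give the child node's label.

n1.1 (Black): min(12, -16) = -16
n1.2 (Black): min(11, -18, 2) = -18
n1 (White): max(-16, -18) = -16
n2.1 (Black): min(-6, -5) = -6
n2.2 (Black): min(-9, -17) = -17
n2.3 (Black): min(-8, -19, -13) = -19
n2 (White): max(-6, -17, -19) = -6
n3.1 (Black): min(19, -4, 4) = -4
n3.2 (Black): min(-13, 15) = -13
n3.3 (Black): min(-9, -10) = -10
n3 (White): max(-4, -13, -10) = -4
r (Black): min(-16, -6, -4) = -16
Black at r wants the lowest of {n1=-16, n2=-6, n3=-4}, so chooses n1.

n1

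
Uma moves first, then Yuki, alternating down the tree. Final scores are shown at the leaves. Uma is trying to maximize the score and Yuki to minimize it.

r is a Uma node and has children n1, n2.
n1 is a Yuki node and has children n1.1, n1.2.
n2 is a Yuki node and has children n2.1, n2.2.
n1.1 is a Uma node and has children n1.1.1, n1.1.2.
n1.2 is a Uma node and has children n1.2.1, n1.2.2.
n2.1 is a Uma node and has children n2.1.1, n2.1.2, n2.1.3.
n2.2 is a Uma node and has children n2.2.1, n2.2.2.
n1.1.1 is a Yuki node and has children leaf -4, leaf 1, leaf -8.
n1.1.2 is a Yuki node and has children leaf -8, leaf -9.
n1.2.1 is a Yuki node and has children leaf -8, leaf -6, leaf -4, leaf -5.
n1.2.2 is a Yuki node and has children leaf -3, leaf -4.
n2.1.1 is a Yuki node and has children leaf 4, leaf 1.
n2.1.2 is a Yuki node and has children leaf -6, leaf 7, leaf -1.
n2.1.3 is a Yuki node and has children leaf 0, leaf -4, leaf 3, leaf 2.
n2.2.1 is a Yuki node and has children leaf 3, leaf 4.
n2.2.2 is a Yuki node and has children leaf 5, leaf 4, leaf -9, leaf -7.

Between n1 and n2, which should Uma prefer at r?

n2

n1.1.1 (Yuki): min(-4, 1, -8) = -8
n1.1.2 (Yuki): min(-8, -9) = -9
n1.1 (Uma): max(-8, -9) = -8
n1.2.1 (Yuki): min(-8, -6, -4, -5) = -8
n1.2.2 (Yuki): min(-3, -4) = -4
n1.2 (Uma): max(-8, -4) = -4
n1 (Yuki): min(-8, -4) = -8
n2.1.1 (Yuki): min(4, 1) = 1
n2.1.2 (Yuki): min(-6, 7, -1) = -6
n2.1.3 (Yuki): min(0, -4, 3, 2) = -4
n2.1 (Uma): max(1, -6, -4) = 1
n2.2.1 (Yuki): min(3, 4) = 3
n2.2.2 (Yuki): min(5, 4, -9, -7) = -9
n2.2 (Uma): max(3, -9) = 3
n2 (Yuki): min(1, 3) = 1
Uma prefers the higher value; n1=-8, n2=1. n2 is better since 1 > -8.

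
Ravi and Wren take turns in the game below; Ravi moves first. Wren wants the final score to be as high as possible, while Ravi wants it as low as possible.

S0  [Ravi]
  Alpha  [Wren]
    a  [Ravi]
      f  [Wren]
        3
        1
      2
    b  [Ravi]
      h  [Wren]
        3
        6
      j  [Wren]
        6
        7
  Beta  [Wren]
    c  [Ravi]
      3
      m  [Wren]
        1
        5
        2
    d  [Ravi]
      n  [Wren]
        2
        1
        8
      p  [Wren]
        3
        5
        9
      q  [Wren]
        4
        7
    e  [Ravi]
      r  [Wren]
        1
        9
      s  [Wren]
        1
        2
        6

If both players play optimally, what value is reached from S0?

f (Wren): max(3, 1) = 3
a (Ravi): min(3, 2) = 2
h (Wren): max(3, 6) = 6
j (Wren): max(6, 7) = 7
b (Ravi): min(6, 7) = 6
Alpha (Wren): max(2, 6) = 6
m (Wren): max(1, 5, 2) = 5
c (Ravi): min(3, 5) = 3
n (Wren): max(2, 1, 8) = 8
p (Wren): max(3, 5, 9) = 9
q (Wren): max(4, 7) = 7
d (Ravi): min(8, 9, 7) = 7
r (Wren): max(1, 9) = 9
s (Wren): max(1, 2, 6) = 6
e (Ravi): min(9, 6) = 6
Beta (Wren): max(3, 7, 6) = 7
S0 (Ravi): min(6, 7) = 6

6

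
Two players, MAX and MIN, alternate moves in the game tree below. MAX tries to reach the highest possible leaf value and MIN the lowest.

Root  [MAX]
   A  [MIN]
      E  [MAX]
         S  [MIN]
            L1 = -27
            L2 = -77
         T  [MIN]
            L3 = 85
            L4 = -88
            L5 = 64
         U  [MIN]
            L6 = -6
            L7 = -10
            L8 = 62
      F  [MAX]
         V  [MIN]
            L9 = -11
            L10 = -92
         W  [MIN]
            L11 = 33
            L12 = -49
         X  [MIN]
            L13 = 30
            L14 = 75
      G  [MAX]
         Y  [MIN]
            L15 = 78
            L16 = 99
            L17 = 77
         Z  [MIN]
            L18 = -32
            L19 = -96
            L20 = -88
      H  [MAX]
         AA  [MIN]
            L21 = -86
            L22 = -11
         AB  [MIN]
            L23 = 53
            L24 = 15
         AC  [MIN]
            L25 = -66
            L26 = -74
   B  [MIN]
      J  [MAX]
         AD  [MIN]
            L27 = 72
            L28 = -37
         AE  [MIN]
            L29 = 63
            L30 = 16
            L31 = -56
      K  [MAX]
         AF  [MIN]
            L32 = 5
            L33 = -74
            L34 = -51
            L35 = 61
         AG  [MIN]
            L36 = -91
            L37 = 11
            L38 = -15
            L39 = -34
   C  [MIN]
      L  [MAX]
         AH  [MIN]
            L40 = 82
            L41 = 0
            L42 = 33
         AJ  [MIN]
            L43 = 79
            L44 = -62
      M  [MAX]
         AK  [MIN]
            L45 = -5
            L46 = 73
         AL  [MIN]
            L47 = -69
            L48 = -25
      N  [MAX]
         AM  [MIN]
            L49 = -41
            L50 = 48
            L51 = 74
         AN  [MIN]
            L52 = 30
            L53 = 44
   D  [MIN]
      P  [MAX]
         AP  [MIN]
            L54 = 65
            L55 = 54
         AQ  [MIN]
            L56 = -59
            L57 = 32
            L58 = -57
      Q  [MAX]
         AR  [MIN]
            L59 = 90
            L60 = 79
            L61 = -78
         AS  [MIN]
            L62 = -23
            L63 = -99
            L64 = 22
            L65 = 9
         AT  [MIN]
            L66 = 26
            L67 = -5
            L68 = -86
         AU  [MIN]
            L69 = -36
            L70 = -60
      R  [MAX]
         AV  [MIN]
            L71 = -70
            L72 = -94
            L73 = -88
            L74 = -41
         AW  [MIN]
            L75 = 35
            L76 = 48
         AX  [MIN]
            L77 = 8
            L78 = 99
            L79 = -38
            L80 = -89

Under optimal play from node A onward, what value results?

S (MIN): min(-27, -77) = -77
T (MIN): min(85, -88, 64) = -88
U (MIN): min(-6, -10, 62) = -10
E (MAX): max(-77, -88, -10) = -10
V (MIN): min(-11, -92) = -92
W (MIN): min(33, -49) = -49
X (MIN): min(30, 75) = 30
F (MAX): max(-92, -49, 30) = 30
Y (MIN): min(78, 99, 77) = 77
Z (MIN): min(-32, -96, -88) = -96
G (MAX): max(77, -96) = 77
AA (MIN): min(-86, -11) = -86
AB (MIN): min(53, 15) = 15
AC (MIN): min(-66, -74) = -74
H (MAX): max(-86, 15, -74) = 15
A (MIN): min(-10, 30, 77, 15) = -10

-10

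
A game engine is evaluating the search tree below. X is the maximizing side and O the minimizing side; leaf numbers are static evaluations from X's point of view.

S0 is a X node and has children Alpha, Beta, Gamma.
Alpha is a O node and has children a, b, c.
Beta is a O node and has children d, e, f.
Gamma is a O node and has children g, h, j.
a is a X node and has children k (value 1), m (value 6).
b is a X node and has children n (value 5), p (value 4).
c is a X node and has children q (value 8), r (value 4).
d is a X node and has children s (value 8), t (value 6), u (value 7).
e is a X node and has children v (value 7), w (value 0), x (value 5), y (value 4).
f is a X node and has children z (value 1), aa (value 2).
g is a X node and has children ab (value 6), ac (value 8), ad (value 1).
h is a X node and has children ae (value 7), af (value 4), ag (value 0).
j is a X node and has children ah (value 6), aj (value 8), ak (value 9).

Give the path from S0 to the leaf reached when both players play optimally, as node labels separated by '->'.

a (X): max(1, 6) = 6
b (X): max(5, 4) = 5
c (X): max(8, 4) = 8
Alpha (O): min(6, 5, 8) = 5
d (X): max(8, 6, 7) = 8
e (X): max(7, 0, 5, 4) = 7
f (X): max(1, 2) = 2
Beta (O): min(8, 7, 2) = 2
g (X): max(6, 8, 1) = 8
h (X): max(7, 4, 0) = 7
j (X): max(6, 8, 9) = 9
Gamma (O): min(8, 7, 9) = 7
S0 (X): max(5, 2, 7) = 7
At S0, X picks Gamma (highest: 7).
At Gamma, O picks h (lowest: 7).
At h, X picks ae (highest: 7).
Terminal value 7.

S0 -> Gamma -> h -> ae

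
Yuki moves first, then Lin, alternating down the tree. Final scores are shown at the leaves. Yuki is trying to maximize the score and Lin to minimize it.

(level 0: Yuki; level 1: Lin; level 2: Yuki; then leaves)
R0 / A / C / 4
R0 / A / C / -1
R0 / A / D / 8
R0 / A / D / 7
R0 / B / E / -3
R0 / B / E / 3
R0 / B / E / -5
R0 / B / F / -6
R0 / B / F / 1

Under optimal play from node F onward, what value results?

F (Yuki): max(-6, 1) = 1

1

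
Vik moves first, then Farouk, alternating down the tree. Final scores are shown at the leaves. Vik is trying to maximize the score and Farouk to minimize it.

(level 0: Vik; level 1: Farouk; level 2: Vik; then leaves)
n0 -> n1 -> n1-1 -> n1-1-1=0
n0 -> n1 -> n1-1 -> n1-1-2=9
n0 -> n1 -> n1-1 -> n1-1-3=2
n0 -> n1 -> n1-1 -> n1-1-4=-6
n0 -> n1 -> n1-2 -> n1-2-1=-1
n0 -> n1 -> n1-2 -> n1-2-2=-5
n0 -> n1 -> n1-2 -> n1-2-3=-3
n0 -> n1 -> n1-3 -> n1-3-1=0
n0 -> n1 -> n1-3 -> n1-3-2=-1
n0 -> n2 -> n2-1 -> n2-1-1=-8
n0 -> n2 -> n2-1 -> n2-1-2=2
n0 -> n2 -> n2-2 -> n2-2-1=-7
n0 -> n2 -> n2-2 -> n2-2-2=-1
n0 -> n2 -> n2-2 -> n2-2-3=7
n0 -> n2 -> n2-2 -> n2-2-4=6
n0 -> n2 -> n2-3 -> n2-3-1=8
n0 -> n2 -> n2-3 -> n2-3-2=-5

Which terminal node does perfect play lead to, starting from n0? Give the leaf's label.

n2-1-2

n1-1 (Vik): max(0, 9, 2, -6) = 9
n1-2 (Vik): max(-1, -5, -3) = -1
n1-3 (Vik): max(0, -1) = 0
n1 (Farouk): min(9, -1, 0) = -1
n2-1 (Vik): max(-8, 2) = 2
n2-2 (Vik): max(-7, -1, 7, 6) = 7
n2-3 (Vik): max(8, -5) = 8
n2 (Farouk): min(2, 7, 8) = 2
n0 (Vik): max(-1, 2) = 2
At n0, Vik picks n2 (highest: 2).
At n2, Farouk picks n2-1 (lowest: 2).
At n2-1, Vik picks n2-1-2 (highest: 2).
Terminal value 2.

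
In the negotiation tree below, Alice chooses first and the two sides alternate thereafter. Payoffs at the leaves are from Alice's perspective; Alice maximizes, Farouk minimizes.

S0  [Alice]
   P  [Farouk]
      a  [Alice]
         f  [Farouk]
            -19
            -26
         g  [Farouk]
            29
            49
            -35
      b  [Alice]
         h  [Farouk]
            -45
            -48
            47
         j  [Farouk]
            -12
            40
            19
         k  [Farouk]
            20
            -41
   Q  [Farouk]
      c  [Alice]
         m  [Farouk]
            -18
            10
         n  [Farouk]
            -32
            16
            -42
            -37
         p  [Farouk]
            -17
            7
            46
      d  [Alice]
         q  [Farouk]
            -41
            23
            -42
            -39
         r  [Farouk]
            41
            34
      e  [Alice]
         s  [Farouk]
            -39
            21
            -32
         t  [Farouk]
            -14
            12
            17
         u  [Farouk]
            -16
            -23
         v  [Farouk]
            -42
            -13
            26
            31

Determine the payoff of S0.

-17

f (Farouk): min(-19, -26) = -26
g (Farouk): min(29, 49, -35) = -35
a (Alice): max(-26, -35) = -26
h (Farouk): min(-45, -48, 47) = -48
j (Farouk): min(-12, 40, 19) = -12
k (Farouk): min(20, -41) = -41
b (Alice): max(-48, -12, -41) = -12
P (Farouk): min(-26, -12) = -26
m (Farouk): min(-18, 10) = -18
n (Farouk): min(-32, 16, -42, -37) = -42
p (Farouk): min(-17, 7, 46) = -17
c (Alice): max(-18, -42, -17) = -17
q (Farouk): min(-41, 23, -42, -39) = -42
r (Farouk): min(41, 34) = 34
d (Alice): max(-42, 34) = 34
s (Farouk): min(-39, 21, -32) = -39
t (Farouk): min(-14, 12, 17) = -14
u (Farouk): min(-16, -23) = -23
v (Farouk): min(-42, -13, 26, 31) = -42
e (Alice): max(-39, -14, -23, -42) = -14
Q (Farouk): min(-17, 34, -14) = -17
S0 (Alice): max(-26, -17) = -17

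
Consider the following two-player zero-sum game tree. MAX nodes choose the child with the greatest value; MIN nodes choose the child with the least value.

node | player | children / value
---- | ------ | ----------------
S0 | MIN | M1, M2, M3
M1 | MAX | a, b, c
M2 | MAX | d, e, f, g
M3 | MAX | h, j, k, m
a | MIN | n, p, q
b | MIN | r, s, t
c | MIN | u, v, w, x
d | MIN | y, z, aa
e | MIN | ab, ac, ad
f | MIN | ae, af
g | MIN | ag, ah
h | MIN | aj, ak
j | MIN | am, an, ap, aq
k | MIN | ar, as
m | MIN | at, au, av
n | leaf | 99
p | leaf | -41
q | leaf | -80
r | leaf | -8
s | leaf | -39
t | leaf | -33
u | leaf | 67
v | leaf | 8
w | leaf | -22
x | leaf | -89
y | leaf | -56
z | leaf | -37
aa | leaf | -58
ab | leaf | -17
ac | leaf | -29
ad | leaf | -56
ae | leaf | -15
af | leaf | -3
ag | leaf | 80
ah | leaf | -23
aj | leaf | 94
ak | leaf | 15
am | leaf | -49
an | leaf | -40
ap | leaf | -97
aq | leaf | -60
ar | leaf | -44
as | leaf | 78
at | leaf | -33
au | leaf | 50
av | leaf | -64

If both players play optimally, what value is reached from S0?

-39

a (MIN): min(99, -41, -80) = -80
b (MIN): min(-8, -39, -33) = -39
c (MIN): min(67, 8, -22, -89) = -89
M1 (MAX): max(-80, -39, -89) = -39
d (MIN): min(-56, -37, -58) = -58
e (MIN): min(-17, -29, -56) = -56
f (MIN): min(-15, -3) = -15
g (MIN): min(80, -23) = -23
M2 (MAX): max(-58, -56, -15, -23) = -15
h (MIN): min(94, 15) = 15
j (MIN): min(-49, -40, -97, -60) = -97
k (MIN): min(-44, 78) = -44
m (MIN): min(-33, 50, -64) = -64
M3 (MAX): max(15, -97, -44, -64) = 15
S0 (MIN): min(-39, -15, 15) = -39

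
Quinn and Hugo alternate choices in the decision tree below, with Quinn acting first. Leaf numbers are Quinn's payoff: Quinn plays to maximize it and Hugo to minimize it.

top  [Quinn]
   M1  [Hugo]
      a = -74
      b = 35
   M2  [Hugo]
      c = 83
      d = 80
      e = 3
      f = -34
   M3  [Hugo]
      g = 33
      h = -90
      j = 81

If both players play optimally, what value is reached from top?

M1 (Hugo): min(-74, 35) = -74
M2 (Hugo): min(83, 80, 3, -34) = -34
M3 (Hugo): min(33, -90, 81) = -90
top (Quinn): max(-74, -34, -90) = -34

-34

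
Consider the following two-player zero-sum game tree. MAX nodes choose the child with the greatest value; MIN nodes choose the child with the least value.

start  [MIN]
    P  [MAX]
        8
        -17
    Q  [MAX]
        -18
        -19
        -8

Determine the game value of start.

P (MAX): max(8, -17) = 8
Q (MAX): max(-18, -19, -8) = -8
start (MIN): min(8, -8) = -8

-8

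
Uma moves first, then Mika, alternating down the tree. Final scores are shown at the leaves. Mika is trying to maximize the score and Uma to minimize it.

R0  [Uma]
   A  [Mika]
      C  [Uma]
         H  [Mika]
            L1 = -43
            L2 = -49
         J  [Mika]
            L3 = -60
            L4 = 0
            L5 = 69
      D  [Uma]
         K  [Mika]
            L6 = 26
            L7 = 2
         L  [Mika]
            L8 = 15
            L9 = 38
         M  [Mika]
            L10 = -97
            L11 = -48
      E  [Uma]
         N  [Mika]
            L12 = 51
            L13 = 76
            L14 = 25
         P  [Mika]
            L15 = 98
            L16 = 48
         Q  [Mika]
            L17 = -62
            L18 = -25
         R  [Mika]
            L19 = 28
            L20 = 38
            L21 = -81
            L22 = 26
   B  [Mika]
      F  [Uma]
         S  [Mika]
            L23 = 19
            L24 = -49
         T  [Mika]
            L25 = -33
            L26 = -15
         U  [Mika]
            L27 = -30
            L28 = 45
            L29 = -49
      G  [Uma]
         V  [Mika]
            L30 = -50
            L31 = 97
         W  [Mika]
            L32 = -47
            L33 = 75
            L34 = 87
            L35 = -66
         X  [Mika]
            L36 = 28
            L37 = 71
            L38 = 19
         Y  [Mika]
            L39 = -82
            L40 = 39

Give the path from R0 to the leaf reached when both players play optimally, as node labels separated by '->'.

H (Mika): max(-43, -49) = -43
J (Mika): max(-60, 0, 69) = 69
C (Uma): min(-43, 69) = -43
K (Mika): max(26, 2) = 26
L (Mika): max(15, 38) = 38
M (Mika): max(-97, -48) = -48
D (Uma): min(26, 38, -48) = -48
N (Mika): max(51, 76, 25) = 76
P (Mika): max(98, 48) = 98
Q (Mika): max(-62, -25) = -25
R (Mika): max(28, 38, -81, 26) = 38
E (Uma): min(76, 98, -25, 38) = -25
A (Mika): max(-43, -48, -25) = -25
S (Mika): max(19, -49) = 19
T (Mika): max(-33, -15) = -15
U (Mika): max(-30, 45, -49) = 45
F (Uma): min(19, -15, 45) = -15
V (Mika): max(-50, 97) = 97
W (Mika): max(-47, 75, 87, -66) = 87
X (Mika): max(28, 71, 19) = 71
Y (Mika): max(-82, 39) = 39
G (Uma): min(97, 87, 71, 39) = 39
B (Mika): max(-15, 39) = 39
R0 (Uma): min(-25, 39) = -25
At R0, Uma picks A (lowest: -25).
At A, Mika picks E (highest: -25).
At E, Uma picks Q (lowest: -25).
At Q, Mika picks L18 (highest: -25).
Terminal value -25.

R0 -> A -> E -> Q -> L18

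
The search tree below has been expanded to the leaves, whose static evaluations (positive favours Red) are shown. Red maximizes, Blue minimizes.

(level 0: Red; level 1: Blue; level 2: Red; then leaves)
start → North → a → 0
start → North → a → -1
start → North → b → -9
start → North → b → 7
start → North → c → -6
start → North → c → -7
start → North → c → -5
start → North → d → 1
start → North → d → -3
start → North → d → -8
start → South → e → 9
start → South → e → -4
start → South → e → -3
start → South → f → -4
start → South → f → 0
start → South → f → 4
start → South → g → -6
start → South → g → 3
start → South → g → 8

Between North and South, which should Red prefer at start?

South

a (Red): max(0, -1) = 0
b (Red): max(-9, 7) = 7
c (Red): max(-6, -7, -5) = -5
d (Red): max(1, -3, -8) = 1
North (Blue): min(0, 7, -5, 1) = -5
e (Red): max(9, -4, -3) = 9
f (Red): max(-4, 0, 4) = 4
g (Red): max(-6, 3, 8) = 8
South (Blue): min(9, 4, 8) = 4
Red prefers the higher value; North=-5, South=4. South is better since 4 > -5.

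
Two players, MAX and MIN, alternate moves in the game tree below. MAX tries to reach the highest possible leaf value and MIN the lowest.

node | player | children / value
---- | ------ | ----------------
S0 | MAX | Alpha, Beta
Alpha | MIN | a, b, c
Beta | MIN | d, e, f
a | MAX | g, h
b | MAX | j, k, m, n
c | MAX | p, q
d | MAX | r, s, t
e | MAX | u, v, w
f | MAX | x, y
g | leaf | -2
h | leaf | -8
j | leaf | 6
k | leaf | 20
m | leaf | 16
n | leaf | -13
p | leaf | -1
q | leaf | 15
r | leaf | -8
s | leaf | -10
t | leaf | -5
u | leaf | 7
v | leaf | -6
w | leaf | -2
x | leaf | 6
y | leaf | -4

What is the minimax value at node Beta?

d (MAX): max(-8, -10, -5) = -5
e (MAX): max(7, -6, -2) = 7
f (MAX): max(6, -4) = 6
Beta (MIN): min(-5, 7, 6) = -5

-5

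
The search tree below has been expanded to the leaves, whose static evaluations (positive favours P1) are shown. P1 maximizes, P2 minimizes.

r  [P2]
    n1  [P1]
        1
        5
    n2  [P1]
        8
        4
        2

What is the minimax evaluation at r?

5

n1 (P1): max(1, 5) = 5
n2 (P1): max(8, 4, 2) = 8
r (P2): min(5, 8) = 5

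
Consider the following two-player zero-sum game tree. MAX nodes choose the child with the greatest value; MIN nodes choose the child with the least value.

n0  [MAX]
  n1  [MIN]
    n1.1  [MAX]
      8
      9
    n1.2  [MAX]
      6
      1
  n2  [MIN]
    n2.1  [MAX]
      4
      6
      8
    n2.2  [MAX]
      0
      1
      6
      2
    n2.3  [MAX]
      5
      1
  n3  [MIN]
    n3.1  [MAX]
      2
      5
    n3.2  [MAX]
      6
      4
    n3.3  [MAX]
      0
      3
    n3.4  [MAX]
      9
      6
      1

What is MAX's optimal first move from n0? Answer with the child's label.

n1.1 (MAX): max(8, 9) = 9
n1.2 (MAX): max(6, 1) = 6
n1 (MIN): min(9, 6) = 6
n2.1 (MAX): max(4, 6, 8) = 8
n2.2 (MAX): max(0, 1, 6, 2) = 6
n2.3 (MAX): max(5, 1) = 5
n2 (MIN): min(8, 6, 5) = 5
n3.1 (MAX): max(2, 5) = 5
n3.2 (MAX): max(6, 4) = 6
n3.3 (MAX): max(0, 3) = 3
n3.4 (MAX): max(9, 6, 1) = 9
n3 (MIN): min(5, 6, 3, 9) = 3
n0 (MAX): max(6, 5, 3) = 6
MAX at n0 wants the highest of {n1=6, n2=5, n3=3}, so chooses n1.

n1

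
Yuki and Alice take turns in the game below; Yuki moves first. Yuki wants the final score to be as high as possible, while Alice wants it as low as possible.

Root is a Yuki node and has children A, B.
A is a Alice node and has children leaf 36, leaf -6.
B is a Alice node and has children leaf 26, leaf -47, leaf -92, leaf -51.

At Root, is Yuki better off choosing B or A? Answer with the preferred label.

B (Alice): min(26, -47, -92, -51) = -92
A (Alice): min(36, -6) = -6
Yuki prefers the higher value; B=-92, A=-6. A is better since -6 > -92.

A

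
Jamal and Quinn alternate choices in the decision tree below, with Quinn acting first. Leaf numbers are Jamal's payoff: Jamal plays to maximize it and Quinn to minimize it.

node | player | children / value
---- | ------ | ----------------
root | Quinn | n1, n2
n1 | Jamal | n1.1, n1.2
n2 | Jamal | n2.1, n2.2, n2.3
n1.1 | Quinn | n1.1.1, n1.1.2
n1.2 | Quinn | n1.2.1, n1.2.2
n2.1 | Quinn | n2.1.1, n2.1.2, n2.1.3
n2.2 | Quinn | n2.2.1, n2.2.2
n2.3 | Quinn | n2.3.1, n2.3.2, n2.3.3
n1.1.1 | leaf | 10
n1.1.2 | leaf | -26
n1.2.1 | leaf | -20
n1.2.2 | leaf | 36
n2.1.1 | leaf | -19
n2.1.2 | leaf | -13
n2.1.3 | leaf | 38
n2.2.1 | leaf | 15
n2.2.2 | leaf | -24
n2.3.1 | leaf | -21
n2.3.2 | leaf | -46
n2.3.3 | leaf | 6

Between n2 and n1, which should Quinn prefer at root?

n1

n2.1 (Quinn): min(-19, -13, 38) = -19
n2.2 (Quinn): min(15, -24) = -24
n2.3 (Quinn): min(-21, -46, 6) = -46
n2 (Jamal): max(-19, -24, -46) = -19
n1.1 (Quinn): min(10, -26) = -26
n1.2 (Quinn): min(-20, 36) = -20
n1 (Jamal): max(-26, -20) = -20
Quinn prefers the lower value; n2=-19, n1=-20. n1 is better since -20 < -19.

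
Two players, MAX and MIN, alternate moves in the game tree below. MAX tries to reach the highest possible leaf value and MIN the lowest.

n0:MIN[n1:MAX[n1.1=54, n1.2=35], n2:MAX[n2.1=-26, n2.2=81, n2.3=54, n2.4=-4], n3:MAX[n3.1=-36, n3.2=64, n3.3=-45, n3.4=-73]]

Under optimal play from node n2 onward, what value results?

81

n2 (MAX): max(-26, 81, 54, -4) = 81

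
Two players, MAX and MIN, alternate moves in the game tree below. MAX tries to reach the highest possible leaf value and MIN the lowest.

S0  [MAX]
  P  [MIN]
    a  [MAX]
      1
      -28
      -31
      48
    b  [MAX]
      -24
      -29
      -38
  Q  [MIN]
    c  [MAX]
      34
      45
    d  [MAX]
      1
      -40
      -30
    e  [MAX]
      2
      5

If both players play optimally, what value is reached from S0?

a (MAX): max(1, -28, -31, 48) = 48
b (MAX): max(-24, -29, -38) = -24
P (MIN): min(48, -24) = -24
c (MAX): max(34, 45) = 45
d (MAX): max(1, -40, -30) = 1
e (MAX): max(2, 5) = 5
Q (MIN): min(45, 1, 5) = 1
S0 (MAX): max(-24, 1) = 1

1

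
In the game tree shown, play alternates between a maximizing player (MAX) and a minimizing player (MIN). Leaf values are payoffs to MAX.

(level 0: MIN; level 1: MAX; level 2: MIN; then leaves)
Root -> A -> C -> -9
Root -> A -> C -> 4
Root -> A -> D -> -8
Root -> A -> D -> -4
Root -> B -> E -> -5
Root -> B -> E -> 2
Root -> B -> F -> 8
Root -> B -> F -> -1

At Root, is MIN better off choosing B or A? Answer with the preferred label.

A

E (MIN): min(-5, 2) = -5
F (MIN): min(8, -1) = -1
B (MAX): max(-5, -1) = -1
C (MIN): min(-9, 4) = -9
D (MIN): min(-8, -4) = -8
A (MAX): max(-9, -8) = -8
MIN prefers the lower value; B=-1, A=-8. A is better since -8 < -1.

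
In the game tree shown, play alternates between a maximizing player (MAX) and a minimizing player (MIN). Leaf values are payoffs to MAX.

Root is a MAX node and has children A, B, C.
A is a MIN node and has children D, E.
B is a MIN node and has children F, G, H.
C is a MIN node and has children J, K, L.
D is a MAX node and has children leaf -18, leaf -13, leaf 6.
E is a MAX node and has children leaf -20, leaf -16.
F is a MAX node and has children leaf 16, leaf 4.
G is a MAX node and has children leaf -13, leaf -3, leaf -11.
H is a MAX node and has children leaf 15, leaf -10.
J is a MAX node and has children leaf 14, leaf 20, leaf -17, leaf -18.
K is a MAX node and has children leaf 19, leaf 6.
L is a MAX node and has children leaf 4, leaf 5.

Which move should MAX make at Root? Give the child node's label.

C

D (MAX): max(-18, -13, 6) = 6
E (MAX): max(-20, -16) = -16
A (MIN): min(6, -16) = -16
F (MAX): max(16, 4) = 16
G (MAX): max(-13, -3, -11) = -3
H (MAX): max(15, -10) = 15
B (MIN): min(16, -3, 15) = -3
J (MAX): max(14, 20, -17, -18) = 20
K (MAX): max(19, 6) = 19
L (MAX): max(4, 5) = 5
C (MIN): min(20, 19, 5) = 5
Root (MAX): max(-16, -3, 5) = 5
MAX at Root wants the highest of {A=-16, B=-3, C=5}, so chooses C.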